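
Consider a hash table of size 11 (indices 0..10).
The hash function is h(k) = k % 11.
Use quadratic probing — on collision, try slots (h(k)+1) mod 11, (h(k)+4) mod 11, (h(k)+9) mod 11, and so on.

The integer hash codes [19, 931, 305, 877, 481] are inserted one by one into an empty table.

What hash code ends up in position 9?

19: h=8 => slot 8
931: h=7 => slot 7
305: h=8, probe 8,9 => slot 9
877: h=8, probe 8,9,1 => slot 1
481: h=8, probe 8,9,1,6 => slot 6
Table: [—, 877, —, —, —, —, 481, 931, 19, 305, —]

305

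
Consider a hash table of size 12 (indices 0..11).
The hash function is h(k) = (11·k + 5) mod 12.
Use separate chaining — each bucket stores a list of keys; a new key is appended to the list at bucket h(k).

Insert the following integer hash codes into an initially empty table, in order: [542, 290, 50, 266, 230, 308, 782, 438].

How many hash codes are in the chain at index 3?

6

542 → bucket 3
290 → bucket 3 (collision)
50 → bucket 3 (collision)
266 → bucket 3 (collision)
230 → bucket 3 (collision)
308 → bucket 9
782 → bucket 3 (collision)
438 → bucket 11
Final buckets:
0: .
1: .
2: .
3: 542 -> 290 -> 50 -> 266 -> 230 -> 782
4: .
5: .
6: .
7: .
8: .
9: 308
10: .
11: 438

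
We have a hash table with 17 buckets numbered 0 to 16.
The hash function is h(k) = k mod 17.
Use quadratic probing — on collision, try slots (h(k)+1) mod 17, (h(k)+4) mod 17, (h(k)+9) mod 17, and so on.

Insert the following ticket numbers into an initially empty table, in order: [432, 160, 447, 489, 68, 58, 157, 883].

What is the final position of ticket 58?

11

432: h=7 → slot 7
160: h=7, probe 7,8 → slot 8
447: h=5 → slot 5
489: h=13 → slot 13
68: h=0 → slot 0
58: h=7, probe 7,8,11 → slot 11
157: h=4 → slot 4
883: h=16 → slot 16
Table: [68, ∅, ∅, ∅, 157, 447, ∅, 432, 160, ∅, ∅, 58, ∅, 489, ∅, ∅, 883]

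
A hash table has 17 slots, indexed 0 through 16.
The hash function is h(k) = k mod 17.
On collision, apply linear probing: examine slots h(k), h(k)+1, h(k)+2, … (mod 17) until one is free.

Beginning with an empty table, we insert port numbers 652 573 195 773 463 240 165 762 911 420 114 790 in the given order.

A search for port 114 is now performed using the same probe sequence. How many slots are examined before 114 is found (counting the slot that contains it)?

652: h=6 → slot 6
573: h=12 → slot 12
195: h=8 → slot 8
773: h=8, probe 8,9 → slot 9
463: h=4 → slot 4
240: h=2 → slot 2
165: h=12, probe 12,13 → slot 13
762: h=14 → slot 14
911: h=10 → slot 10
420: h=12, probe 12,13,14,15 → slot 15
114: h=12, probe 12,13,14,15,16 → slot 16
790: h=8, probe 8,9,10,11 → slot 11
Table: [_, _, 240, _, 463, _, 652, _, 195, 773, 911, 790, 573, 165, 762, 420, 114]
Lookup 114: h=12, probe 12,13,14,15,16 → found at 16.

5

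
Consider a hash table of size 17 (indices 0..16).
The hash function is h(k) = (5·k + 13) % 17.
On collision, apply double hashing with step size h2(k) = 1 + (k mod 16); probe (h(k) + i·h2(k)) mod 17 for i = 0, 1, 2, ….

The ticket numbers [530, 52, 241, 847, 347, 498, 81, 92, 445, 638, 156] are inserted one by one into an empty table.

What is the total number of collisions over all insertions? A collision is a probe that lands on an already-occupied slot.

6

Insert 530: h=11, slot 11 empty => index 11.
Insert 52: h=1, slot 1 empty => index 1.
Insert 241: h=11, h2=2, slot 11 occupied => index 13.
Insert 847: h=15, slot 15 empty => index 15.
Insert 347: h=14, slot 14 empty => index 14.
Insert 498: h=4, slot 4 empty => index 4.
Insert 81: h=10, slot 10 empty => index 10.
Insert 92: h=14, h2=13, slots 14,10 occupied => index 6.
Insert 445: h=11, h2=14, slot 11 occupied => index 8.
Insert 638: h=7, slot 7 empty => index 7.
Insert 156: h=11, h2=13, slots 11,7 occupied => index 3.
Table: [-, 52, -, 156, 498, -, 92, 638, 445, -, 81, 530, -, 241, 347, 847, -]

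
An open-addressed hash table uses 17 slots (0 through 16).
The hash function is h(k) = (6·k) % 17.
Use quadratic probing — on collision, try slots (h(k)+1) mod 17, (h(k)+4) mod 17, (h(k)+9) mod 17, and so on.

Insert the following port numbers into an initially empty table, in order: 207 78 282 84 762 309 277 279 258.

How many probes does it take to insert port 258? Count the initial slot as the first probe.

3

207 hashes to 1; slot 1 is free -> place at 1.
78 hashes to 9; slot 9 is free -> place at 9.
282 hashes to 9; 9 taken -> place at 10.
84 hashes to 11; slot 11 is free -> place at 11.
762 hashes to 16; slot 16 is free -> place at 16.
309 hashes to 1; 1 taken -> place at 2.
277 hashes to 13; slot 13 is free -> place at 13.
279 hashes to 8; slot 8 is free -> place at 8.
258 hashes to 1; 1,2 taken -> place at 5.
Table: [-, 207, 309, -, -, 258, -, -, 279, 78, 282, 84, -, 277, -, -, 762]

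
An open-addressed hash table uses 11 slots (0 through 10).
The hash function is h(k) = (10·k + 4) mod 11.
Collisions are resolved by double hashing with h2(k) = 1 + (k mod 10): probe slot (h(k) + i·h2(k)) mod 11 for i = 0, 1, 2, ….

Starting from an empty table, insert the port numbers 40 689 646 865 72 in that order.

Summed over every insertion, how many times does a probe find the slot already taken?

5

40 hashes to 8; slot 8 is free => place at 8.
689 hashes to 8, h2=10; 8 taken => place at 7.
646 hashes to 7, h2=7; 7 taken => place at 3.
865 hashes to 8, h2=6; 8,3 taken => place at 9.
72 hashes to 9, h2=3; 9 taken => place at 1.
Table: [∅, 72, ∅, 646, ∅, ∅, ∅, 689, 40, 865, ∅]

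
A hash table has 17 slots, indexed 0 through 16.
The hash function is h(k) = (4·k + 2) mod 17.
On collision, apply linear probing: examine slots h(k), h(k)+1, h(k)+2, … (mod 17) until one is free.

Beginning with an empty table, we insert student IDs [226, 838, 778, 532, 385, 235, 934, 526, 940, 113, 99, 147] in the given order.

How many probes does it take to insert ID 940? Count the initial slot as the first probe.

5

Insert 226: h=5, slot 5 empty -> index 5.
Insert 838: h=5, slot 5 occupied -> index 6.
Insert 778: h=3, slot 3 empty -> index 3.
Insert 532: h=5, slots 5,6 occupied -> index 7.
Insert 385: h=12, slot 12 empty -> index 12.
Insert 235: h=7, slot 7 occupied -> index 8.
Insert 934: h=15, slot 15 empty -> index 15.
Insert 526: h=15, slot 15 occupied -> index 16.
Insert 940: h=5, slots 5,6,7,8 occupied -> index 9.
Insert 113: h=12, slot 12 occupied -> index 13.
Insert 99: h=7, slots 7,8,9 occupied -> index 10.
Insert 147: h=12, slots 12,13 occupied -> index 14.
Table: [_, _, _, 778, _, 226, 838, 532, 235, 940, 99, _, 385, 113, 147, 934, 526]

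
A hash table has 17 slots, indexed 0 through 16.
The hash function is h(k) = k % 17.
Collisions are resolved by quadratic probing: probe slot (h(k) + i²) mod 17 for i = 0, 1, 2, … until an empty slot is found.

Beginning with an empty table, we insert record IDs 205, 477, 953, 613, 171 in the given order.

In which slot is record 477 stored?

2

205 hashes to 1; slot 1 is free -> place at 1.
477 hashes to 1; 1 taken -> place at 2.
953 hashes to 1; 1,2 taken -> place at 5.
613 hashes to 1; 1,2,5 taken -> place at 10.
171 hashes to 1; 1,2,5,10 taken -> place at 0.
Table: [171, 205, 477, ∅, ∅, 953, ∅, ∅, ∅, ∅, 613, ∅, ∅, ∅, ∅, ∅, ∅]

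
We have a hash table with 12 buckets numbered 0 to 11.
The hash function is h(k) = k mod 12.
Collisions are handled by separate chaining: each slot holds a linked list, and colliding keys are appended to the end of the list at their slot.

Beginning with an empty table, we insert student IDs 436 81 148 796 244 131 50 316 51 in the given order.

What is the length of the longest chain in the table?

436 -> bucket 4
81 -> bucket 9
148 -> bucket 4 (collision)
796 -> bucket 4 (collision)
244 -> bucket 4 (collision)
131 -> bucket 11
50 -> bucket 2
316 -> bucket 4 (collision)
51 -> bucket 3
Final buckets:
0: -
1: -
2: 50
3: 51
4: 436 -> 148 -> 796 -> 244 -> 316
5: -
6: -
7: -
8: -
9: 81
10: -
11: 131

5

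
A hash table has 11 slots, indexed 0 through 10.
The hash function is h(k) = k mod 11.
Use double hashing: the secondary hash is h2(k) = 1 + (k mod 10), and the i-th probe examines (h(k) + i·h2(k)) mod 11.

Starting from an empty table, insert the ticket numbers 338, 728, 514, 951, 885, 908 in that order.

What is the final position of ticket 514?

7

338: h=8 -> slot 8
728: h=2 -> slot 2
514: h=8, h2=5, probe 8,2,7 -> slot 7
951: h=5 -> slot 5
885: h=5, h2=6, probe 5,0 -> slot 0
908: h=6 -> slot 6
Table: [885, -, 728, -, -, 951, 908, 514, 338, -, -]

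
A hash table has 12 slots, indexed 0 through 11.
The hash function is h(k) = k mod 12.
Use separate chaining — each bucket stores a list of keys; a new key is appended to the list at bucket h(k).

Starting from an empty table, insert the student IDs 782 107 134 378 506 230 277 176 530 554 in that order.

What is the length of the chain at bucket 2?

6

Insert 782: h=2, bucket 2 empty → new chain.
Insert 107: h=11, bucket 11 empty → new chain.
Insert 134: h=2, bucket 2 nonempty → append to chain.
Insert 378: h=6, bucket 6 empty → new chain.
Insert 506: h=2, bucket 2 nonempty → append to chain.
Insert 230: h=2, bucket 2 nonempty → append to chain.
Insert 277: h=1, bucket 1 empty → new chain.
Insert 176: h=8, bucket 8 empty → new chain.
Insert 530: h=2, bucket 2 nonempty → append to chain.
Insert 554: h=2, bucket 2 nonempty → append to chain.
Final buckets:
0: —
1: 277
2: 782 -> 134 -> 506 -> 230 -> 530 -> 554
3: —
4: —
5: —
6: 378
7: —
8: 176
9: —
10: —
11: 107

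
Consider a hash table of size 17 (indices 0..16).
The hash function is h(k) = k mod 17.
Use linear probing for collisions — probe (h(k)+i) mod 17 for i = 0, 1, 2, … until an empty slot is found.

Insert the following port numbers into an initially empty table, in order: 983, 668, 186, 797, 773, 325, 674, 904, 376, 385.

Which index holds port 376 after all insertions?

Insert 983: h=14, slot 14 empty => index 14.
Insert 668: h=5, slot 5 empty => index 5.
Insert 186: h=16, slot 16 empty => index 16.
Insert 797: h=15, slot 15 empty => index 15.
Insert 773: h=8, slot 8 empty => index 8.
Insert 325: h=2, slot 2 empty => index 2.
Insert 674: h=11, slot 11 empty => index 11.
Insert 904: h=3, slot 3 empty => index 3.
Insert 376: h=2, slots 2,3 occupied => index 4.
Insert 385: h=11, slot 11 occupied => index 12.
Table: [_, _, 325, 904, 376, 668, _, _, 773, _, _, 674, 385, _, 983, 797, 186]

4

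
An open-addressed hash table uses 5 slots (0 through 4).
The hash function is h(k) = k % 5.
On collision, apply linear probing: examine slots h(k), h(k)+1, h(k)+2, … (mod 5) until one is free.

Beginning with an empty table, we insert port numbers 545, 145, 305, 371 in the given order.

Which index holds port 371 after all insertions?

3

545 hashes to 0; slot 0 is free => place at 0.
145 hashes to 0; 0 taken => place at 1.
305 hashes to 0; 0,1 taken => place at 2.
371 hashes to 1; 1,2 taken => place at 3.
Table: [545, 145, 305, 371, .]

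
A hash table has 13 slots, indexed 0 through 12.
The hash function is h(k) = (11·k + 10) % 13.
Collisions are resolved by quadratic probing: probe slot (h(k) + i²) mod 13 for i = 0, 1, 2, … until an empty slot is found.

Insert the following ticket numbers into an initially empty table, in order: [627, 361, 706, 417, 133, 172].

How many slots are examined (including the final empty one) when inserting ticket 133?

2

627 hashes to 4; slot 4 is free → place at 4.
361 hashes to 3; slot 3 is free → place at 3.
706 hashes to 2; slot 2 is free → place at 2.
417 hashes to 8; slot 8 is free → place at 8.
133 hashes to 4; 4 taken → place at 5.
172 hashes to 4; 4,5,8 taken → place at 0.
Table: [172, —, 706, 361, 627, 133, —, —, 417, —, —, —, —]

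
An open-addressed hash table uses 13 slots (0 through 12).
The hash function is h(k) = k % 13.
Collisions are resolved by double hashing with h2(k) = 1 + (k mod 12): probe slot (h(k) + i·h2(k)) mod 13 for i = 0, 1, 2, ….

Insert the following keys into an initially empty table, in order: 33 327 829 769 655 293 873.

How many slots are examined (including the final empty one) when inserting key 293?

2

Insert 33: h=7, slot 7 empty → index 7.
Insert 327: h=2, slot 2 empty → index 2.
Insert 829: h=10, slot 10 empty → index 10.
Insert 769: h=2, h2=2, slot 2 occupied → index 4.
Insert 655: h=5, slot 5 empty → index 5.
Insert 293: h=7, h2=6, slot 7 occupied → index 0.
Insert 873: h=2, h2=10, slot 2 occupied → index 12.
Table: [293, ., 327, ., 769, 655, ., 33, ., ., 829, ., 873]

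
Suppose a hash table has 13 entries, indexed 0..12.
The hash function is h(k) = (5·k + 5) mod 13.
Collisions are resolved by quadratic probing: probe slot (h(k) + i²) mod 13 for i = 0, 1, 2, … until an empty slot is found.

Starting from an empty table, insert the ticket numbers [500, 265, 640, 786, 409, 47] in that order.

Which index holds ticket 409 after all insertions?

0

500 hashes to 9; slot 9 is free -> place at 9.
265 hashes to 4; slot 4 is free -> place at 4.
640 hashes to 7; slot 7 is free -> place at 7.
786 hashes to 9; 9 taken -> place at 10.
409 hashes to 9; 9,10 taken -> place at 0.
47 hashes to 6; slot 6 is free -> place at 6.
Table: [409, —, —, —, 265, —, 47, 640, —, 500, 786, —, —]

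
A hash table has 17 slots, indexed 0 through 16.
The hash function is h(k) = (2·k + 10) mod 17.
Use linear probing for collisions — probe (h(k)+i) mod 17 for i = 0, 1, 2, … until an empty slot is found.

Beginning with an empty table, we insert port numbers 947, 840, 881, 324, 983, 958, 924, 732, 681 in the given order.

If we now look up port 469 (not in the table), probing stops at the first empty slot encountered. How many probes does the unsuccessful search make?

3

947 hashes to 0; slot 0 is free → place at 0.
840 hashes to 7; slot 7 is free → place at 7.
881 hashes to 4; slot 4 is free → place at 4.
324 hashes to 12; slot 12 is free → place at 12.
983 hashes to 4; 4 taken → place at 5.
958 hashes to 5; 5 taken → place at 6.
924 hashes to 5; 5,6,7 taken → place at 8.
732 hashes to 12; 12 taken → place at 13.
681 hashes to 12; 12,13 taken → place at 14.
Table: [947, ∅, ∅, ∅, 881, 983, 958, 840, 924, ∅, ∅, ∅, 324, 732, 681, ∅, ∅]
Lookup 469: h=13, probe 13,14,15 → slot 15 empty, not found.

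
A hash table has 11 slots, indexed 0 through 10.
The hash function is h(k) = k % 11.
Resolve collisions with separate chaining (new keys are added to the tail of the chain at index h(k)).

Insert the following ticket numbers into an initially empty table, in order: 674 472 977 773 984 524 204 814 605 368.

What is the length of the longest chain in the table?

2

674 -> bucket 3
472 -> bucket 10
977 -> bucket 9
773 -> bucket 3 (collision)
984 -> bucket 5
524 -> bucket 7
204 -> bucket 6
814 -> bucket 0
605 -> bucket 0 (collision)
368 -> bucket 5 (collision)
Final buckets:
0: 814 -> 605
1: _
2: _
3: 674 -> 773
4: _
5: 984 -> 368
6: 204
7: 524
8: _
9: 977
10: 472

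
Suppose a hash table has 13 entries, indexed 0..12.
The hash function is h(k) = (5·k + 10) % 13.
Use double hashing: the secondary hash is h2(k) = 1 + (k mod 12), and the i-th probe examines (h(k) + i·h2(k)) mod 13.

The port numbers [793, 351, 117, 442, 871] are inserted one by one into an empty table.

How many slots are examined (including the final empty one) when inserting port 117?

Insert 793: h=10, slot 10 empty => index 10.
Insert 351: h=10, h2=4, slot 10 occupied => index 1.
Insert 117: h=10, h2=10, slot 10 occupied => index 7.
Insert 442: h=10, h2=11, slot 10 occupied => index 8.
Insert 871: h=10, h2=8, slot 10 occupied => index 5.
Table: [∅, 351, ∅, ∅, ∅, 871, ∅, 117, 442, ∅, 793, ∅, ∅]

2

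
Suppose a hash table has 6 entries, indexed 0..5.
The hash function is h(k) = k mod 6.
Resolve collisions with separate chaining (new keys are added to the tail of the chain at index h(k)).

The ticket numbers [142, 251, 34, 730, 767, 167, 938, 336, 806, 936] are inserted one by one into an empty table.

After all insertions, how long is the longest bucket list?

3

142 -> bucket 4
251 -> bucket 5
34 -> bucket 4 (collision)
730 -> bucket 4 (collision)
767 -> bucket 5 (collision)
167 -> bucket 5 (collision)
938 -> bucket 2
336 -> bucket 0
806 -> bucket 2 (collision)
936 -> bucket 0 (collision)
Final buckets:
0: 336 -> 936
1: —
2: 938 -> 806
3: —
4: 142 -> 34 -> 730
5: 251 -> 767 -> 167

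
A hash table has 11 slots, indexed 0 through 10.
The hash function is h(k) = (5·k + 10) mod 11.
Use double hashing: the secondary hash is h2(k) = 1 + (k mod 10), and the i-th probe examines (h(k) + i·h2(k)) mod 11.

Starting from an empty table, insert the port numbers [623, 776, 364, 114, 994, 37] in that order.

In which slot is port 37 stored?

5

623 hashes to 1; slot 1 is free → place at 1.
776 hashes to 7; slot 7 is free → place at 7.
364 hashes to 4; slot 4 is free → place at 4.
114 hashes to 8; slot 8 is free → place at 8.
994 hashes to 8, h2=5; 8 taken → place at 2.
37 hashes to 8, h2=8; 8 taken → place at 5.
Table: [., 623, 994, ., 364, 37, ., 776, 114, ., .]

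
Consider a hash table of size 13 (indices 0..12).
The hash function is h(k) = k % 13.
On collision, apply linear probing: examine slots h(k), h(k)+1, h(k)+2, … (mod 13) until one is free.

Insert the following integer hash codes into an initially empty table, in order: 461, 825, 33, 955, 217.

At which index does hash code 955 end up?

461: h=6 => slot 6
825: h=6, probe 6,7 => slot 7
33: h=7, probe 7,8 => slot 8
955: h=6, probe 6,7,8,9 => slot 9
217: h=9, probe 9,10 => slot 10
Table: [_, _, _, _, _, _, 461, 825, 33, 955, 217, _, _]

9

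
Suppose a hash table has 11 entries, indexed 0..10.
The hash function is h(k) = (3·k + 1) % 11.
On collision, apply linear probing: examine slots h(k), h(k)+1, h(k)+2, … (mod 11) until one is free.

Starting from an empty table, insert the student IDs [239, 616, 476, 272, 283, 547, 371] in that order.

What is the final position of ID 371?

7

239 hashes to 3; slot 3 is free -> place at 3.
616 hashes to 1; slot 1 is free -> place at 1.
476 hashes to 10; slot 10 is free -> place at 10.
272 hashes to 3; 3 taken -> place at 4.
283 hashes to 3; 3,4 taken -> place at 5.
547 hashes to 3; 3,4,5 taken -> place at 6.
371 hashes to 3; 3,4,5,6 taken -> place at 7.
Table: [., 616, ., 239, 272, 283, 547, 371, ., ., 476]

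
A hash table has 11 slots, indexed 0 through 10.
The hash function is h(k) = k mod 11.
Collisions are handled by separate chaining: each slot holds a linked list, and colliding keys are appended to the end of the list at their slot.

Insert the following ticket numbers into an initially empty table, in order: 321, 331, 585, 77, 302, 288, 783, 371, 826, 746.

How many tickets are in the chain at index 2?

4

321 -> bucket 2
331 -> bucket 1
585 -> bucket 2 (collision)
77 -> bucket 0
302 -> bucket 5
288 -> bucket 2 (collision)
783 -> bucket 2 (collision)
371 -> bucket 8
826 -> bucket 1 (collision)
746 -> bucket 9
Final buckets:
0: 77
1: 331 -> 826
2: 321 -> 585 -> 288 -> 783
3: —
4: —
5: 302
6: —
7: —
8: 371
9: 746
10: —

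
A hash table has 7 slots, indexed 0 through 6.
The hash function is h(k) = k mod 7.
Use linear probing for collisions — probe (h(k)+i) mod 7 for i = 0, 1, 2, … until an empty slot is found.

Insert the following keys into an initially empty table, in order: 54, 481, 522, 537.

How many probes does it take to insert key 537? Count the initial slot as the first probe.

54 hashes to 5; slot 5 is free -> place at 5.
481 hashes to 5; 5 taken -> place at 6.
522 hashes to 4; slot 4 is free -> place at 4.
537 hashes to 5; 5,6 taken -> place at 0.
Table: [537, _, _, _, 522, 54, 481]

3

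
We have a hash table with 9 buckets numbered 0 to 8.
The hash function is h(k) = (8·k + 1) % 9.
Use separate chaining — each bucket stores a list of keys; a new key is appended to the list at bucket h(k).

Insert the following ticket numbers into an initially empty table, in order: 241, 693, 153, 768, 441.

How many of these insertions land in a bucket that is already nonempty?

2

241 → bucket 3
693 → bucket 1
153 → bucket 1 (collision)
768 → bucket 7
441 → bucket 1 (collision)
Final buckets:
0: —
1: 693 -> 153 -> 441
2: —
3: 241
4: —
5: —
6: —
7: 768
8: —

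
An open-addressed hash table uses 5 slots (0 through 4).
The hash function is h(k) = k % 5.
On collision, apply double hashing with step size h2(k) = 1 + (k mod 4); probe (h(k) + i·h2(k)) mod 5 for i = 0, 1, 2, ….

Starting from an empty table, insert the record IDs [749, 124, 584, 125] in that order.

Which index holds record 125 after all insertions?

Insert 749: h=4, slot 4 empty -> index 4.
Insert 124: h=4, h2=1, slot 4 occupied -> index 0.
Insert 584: h=4, h2=1, slots 4,0 occupied -> index 1.
Insert 125: h=0, h2=2, slot 0 occupied -> index 2.
Table: [124, 584, 125, _, 749]

2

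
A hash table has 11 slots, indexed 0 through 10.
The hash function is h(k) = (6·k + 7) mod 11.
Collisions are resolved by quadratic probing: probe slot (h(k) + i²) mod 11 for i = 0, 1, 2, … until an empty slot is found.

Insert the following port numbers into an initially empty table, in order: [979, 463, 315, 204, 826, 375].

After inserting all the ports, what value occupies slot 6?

375

979: h=7 -> slot 7
463: h=2 -> slot 2
315: h=5 -> slot 5
204: h=10 -> slot 10
826: h=2, probe 2,3 -> slot 3
375: h=2, probe 2,3,6 -> slot 6
Table: [_, _, 463, 826, _, 315, 375, 979, _, _, 204]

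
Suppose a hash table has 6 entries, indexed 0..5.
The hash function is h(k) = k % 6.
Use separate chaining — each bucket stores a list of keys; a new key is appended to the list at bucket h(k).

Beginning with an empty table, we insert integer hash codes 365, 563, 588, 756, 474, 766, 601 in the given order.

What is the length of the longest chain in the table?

3

365 → bucket 5
563 → bucket 5 (collision)
588 → bucket 0
756 → bucket 0 (collision)
474 → bucket 0 (collision)
766 → bucket 4
601 → bucket 1
Final buckets:
0: 588 -> 756 -> 474
1: 601
2: —
3: —
4: 766
5: 365 -> 563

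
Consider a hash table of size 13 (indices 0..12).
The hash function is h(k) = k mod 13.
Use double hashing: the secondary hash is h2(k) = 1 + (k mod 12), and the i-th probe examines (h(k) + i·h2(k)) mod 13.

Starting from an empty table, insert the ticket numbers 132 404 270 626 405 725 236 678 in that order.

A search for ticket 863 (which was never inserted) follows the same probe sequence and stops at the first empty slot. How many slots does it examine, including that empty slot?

Insert 132: h=2, slot 2 empty → index 2.
Insert 404: h=1, slot 1 empty → index 1.
Insert 270: h=10, slot 10 empty → index 10.
Insert 626: h=2, h2=3, slot 2 occupied → index 5.
Insert 405: h=2, h2=10, slot 2 occupied → index 12.
Insert 725: h=10, h2=6, slot 10 occupied → index 3.
Insert 236: h=2, h2=9, slot 2 occupied → index 11.
Insert 678: h=2, h2=7, slot 2 occupied → index 9.
Table: [∅, 404, 132, 725, ∅, 626, ∅, ∅, ∅, 678, 270, 236, 405]
Lookup 863: h=5, h2=12, probe 5,4 → slot 4 empty, not found.

2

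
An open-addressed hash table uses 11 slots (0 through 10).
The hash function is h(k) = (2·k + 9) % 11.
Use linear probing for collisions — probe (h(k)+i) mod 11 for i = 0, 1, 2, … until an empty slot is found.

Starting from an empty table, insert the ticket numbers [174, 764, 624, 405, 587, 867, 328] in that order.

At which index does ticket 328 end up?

10

174 hashes to 5; slot 5 is free → place at 5.
764 hashes to 8; slot 8 is free → place at 8.
624 hashes to 3; slot 3 is free → place at 3.
405 hashes to 5; 5 taken → place at 6.
587 hashes to 6; 6 taken → place at 7.
867 hashes to 5; 5,6,7,8 taken → place at 9.
328 hashes to 5; 5,6,7,8,9 taken → place at 10.
Table: [∅, ∅, ∅, 624, ∅, 174, 405, 587, 764, 867, 328]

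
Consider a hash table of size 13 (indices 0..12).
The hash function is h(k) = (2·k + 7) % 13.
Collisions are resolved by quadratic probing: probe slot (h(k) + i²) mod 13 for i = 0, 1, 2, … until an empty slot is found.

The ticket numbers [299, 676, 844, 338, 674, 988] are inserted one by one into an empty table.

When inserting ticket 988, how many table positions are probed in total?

299 hashes to 7; slot 7 is free -> place at 7.
676 hashes to 7; 7 taken -> place at 8.
844 hashes to 5; slot 5 is free -> place at 5.
338 hashes to 7; 7,8 taken -> place at 11.
674 hashes to 3; slot 3 is free -> place at 3.
988 hashes to 7; 7,8,11,3 taken -> place at 10.
Table: [-, -, -, 674, -, 844, -, 299, 676, -, 988, 338, -]

5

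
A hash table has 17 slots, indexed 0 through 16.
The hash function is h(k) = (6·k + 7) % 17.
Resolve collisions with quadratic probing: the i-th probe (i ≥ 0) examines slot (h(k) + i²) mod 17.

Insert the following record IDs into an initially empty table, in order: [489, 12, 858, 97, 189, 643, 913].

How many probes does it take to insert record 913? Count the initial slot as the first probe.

489: h=0 → slot 0
12: h=11 → slot 11
858: h=4 → slot 4
97: h=11, probe 11,12 → slot 12
189: h=2 → slot 2
643: h=6 → slot 6
913: h=11, probe 11,12,15 → slot 15
Table: [489, _, 189, _, 858, _, 643, _, _, _, _, 12, 97, _, _, 913, _]

3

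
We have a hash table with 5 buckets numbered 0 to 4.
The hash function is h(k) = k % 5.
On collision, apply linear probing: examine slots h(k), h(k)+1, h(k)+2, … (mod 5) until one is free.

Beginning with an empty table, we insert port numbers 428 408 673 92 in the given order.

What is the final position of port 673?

428: h=3 => slot 3
408: h=3, probe 3,4 => slot 4
673: h=3, probe 3,4,0 => slot 0
92: h=2 => slot 2
Table: [673, —, 92, 428, 408]

0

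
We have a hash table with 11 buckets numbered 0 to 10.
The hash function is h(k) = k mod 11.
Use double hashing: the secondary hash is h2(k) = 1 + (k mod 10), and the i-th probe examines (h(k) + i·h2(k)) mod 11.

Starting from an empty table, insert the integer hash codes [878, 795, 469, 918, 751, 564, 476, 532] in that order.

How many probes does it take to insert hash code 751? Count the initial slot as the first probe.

878: h=9 → slot 9
795: h=3 → slot 3
469: h=7 → slot 7
918: h=5 → slot 5
751: h=3, h2=2, probe 3,5,7,9,0 → slot 0
564: h=3, h2=5, probe 3,8 → slot 8
476: h=3, h2=7, probe 3,10 → slot 10
532: h=4 → slot 4
Table: [751, -, -, 795, 532, 918, -, 469, 564, 878, 476]

5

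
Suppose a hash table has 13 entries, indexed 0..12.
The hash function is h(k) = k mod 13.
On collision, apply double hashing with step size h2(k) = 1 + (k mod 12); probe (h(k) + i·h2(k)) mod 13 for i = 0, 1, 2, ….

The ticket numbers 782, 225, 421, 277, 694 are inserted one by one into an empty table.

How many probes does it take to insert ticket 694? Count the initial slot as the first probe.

2

Insert 782: h=2, slot 2 empty -> index 2.
Insert 225: h=4, slot 4 empty -> index 4.
Insert 421: h=5, slot 5 empty -> index 5.
Insert 277: h=4, h2=2, slot 4 occupied -> index 6.
Insert 694: h=5, h2=11, slot 5 occupied -> index 3.
Table: [_, _, 782, 694, 225, 421, 277, _, _, _, _, _, _]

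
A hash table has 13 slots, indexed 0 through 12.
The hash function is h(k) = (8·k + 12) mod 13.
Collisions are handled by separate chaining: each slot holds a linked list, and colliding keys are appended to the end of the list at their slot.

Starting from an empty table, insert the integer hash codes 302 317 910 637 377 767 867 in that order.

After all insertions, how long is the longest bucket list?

302 -> bucket 10
317 -> bucket 0
910 -> bucket 12
637 -> bucket 12 (collision)
377 -> bucket 12 (collision)
767 -> bucket 12 (collision)
867 -> bucket 6
Final buckets:
0: 317
1: ∅
2: ∅
3: ∅
4: ∅
5: ∅
6: 867
7: ∅
8: ∅
9: ∅
10: 302
11: ∅
12: 910 -> 637 -> 377 -> 767

4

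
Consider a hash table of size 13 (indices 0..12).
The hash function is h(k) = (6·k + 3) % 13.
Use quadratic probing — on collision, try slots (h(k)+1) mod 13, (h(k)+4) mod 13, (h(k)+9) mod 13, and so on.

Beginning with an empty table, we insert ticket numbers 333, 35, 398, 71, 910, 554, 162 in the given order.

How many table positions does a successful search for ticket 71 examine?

2

333: h=12 → slot 12
35: h=5 → slot 5
398: h=12, probe 12,0 → slot 0
71: h=0, probe 0,1 → slot 1
910: h=3 → slot 3
554: h=12, probe 12,0,3,8 → slot 8
162: h=0, probe 0,1,4 → slot 4
Table: [398, 71, _, 910, 162, 35, _, _, 554, _, _, _, 333]
Lookup 71: h=0, probe 0,1 → found at 1.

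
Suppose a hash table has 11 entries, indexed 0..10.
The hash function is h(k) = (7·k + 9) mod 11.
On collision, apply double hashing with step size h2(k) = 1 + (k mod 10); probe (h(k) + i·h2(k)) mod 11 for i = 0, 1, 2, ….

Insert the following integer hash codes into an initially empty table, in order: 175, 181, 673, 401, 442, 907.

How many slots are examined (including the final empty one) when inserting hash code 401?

3

Insert 175: h=2, slot 2 empty => index 2.
Insert 181: h=0, slot 0 empty => index 0.
Insert 673: h=1, slot 1 empty => index 1.
Insert 401: h=0, h2=2, slots 0,2 occupied => index 4.
Insert 442: h=1, h2=3, slots 1,4 occupied => index 7.
Insert 907: h=0, h2=8, slot 0 occupied => index 8.
Table: [181, 673, 175, _, 401, _, _, 442, 907, _, _]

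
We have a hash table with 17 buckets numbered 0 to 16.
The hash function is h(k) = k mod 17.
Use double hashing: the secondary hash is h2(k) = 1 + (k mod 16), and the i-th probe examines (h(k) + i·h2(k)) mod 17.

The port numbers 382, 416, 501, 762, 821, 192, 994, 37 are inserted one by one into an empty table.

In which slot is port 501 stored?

382: h=8 => slot 8
416: h=8, h2=1, probe 8,9 => slot 9
501: h=8, h2=6, probe 8,14 => slot 14
762: h=14, h2=11, probe 14,8,2 => slot 2
821: h=5 => slot 5
192: h=5, h2=1, probe 5,6 => slot 6
994: h=8, h2=3, probe 8,11 => slot 11
37: h=3 => slot 3
Table: [—, —, 762, 37, —, 821, 192, —, 382, 416, —, 994, —, —, 501, —, —]

14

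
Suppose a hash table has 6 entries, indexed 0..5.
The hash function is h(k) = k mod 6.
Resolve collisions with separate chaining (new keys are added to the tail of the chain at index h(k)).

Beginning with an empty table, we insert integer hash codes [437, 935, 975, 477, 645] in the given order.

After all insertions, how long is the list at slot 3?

Insert 437: h=5, bucket 5 empty → new chain.
Insert 935: h=5, bucket 5 nonempty → append to chain.
Insert 975: h=3, bucket 3 empty → new chain.
Insert 477: h=3, bucket 3 nonempty → append to chain.
Insert 645: h=3, bucket 3 nonempty → append to chain.
Final buckets:
0: .
1: .
2: .
3: 975 -> 477 -> 645
4: .
5: 437 -> 935

3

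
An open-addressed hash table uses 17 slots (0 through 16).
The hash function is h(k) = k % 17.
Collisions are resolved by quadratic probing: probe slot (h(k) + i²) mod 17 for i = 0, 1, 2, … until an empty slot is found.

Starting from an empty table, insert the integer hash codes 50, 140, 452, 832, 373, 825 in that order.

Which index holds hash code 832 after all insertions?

0

Insert 50: h=16, slot 16 empty → index 16.
Insert 140: h=4, slot 4 empty → index 4.
Insert 452: h=10, slot 10 empty → index 10.
Insert 832: h=16, slot 16 occupied → index 0.
Insert 373: h=16, slots 16,0 occupied → index 3.
Insert 825: h=9, slot 9 empty → index 9.
Table: [832, ∅, ∅, 373, 140, ∅, ∅, ∅, ∅, 825, 452, ∅, ∅, ∅, ∅, ∅, 50]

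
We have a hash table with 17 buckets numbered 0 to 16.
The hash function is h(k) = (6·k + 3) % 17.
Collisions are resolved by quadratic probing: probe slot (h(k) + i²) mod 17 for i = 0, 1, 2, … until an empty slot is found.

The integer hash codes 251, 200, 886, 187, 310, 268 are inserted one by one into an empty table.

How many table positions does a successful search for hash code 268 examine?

3

251: h=13 => slot 13
200: h=13, probe 13,14 => slot 14
886: h=15 => slot 15
187: h=3 => slot 3
310: h=10 => slot 10
268: h=13, probe 13,14,0 => slot 0
Table: [268, —, —, 187, —, —, —, —, —, —, 310, —, —, 251, 200, 886, —]
Lookup 268: h=13, probe 13,14,0 → found at 0.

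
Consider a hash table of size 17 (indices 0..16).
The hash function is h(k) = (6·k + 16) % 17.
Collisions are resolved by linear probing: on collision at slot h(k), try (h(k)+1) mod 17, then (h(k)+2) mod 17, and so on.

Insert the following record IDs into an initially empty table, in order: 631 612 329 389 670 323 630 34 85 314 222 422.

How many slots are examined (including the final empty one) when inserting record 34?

631 hashes to 11; slot 11 is free -> place at 11.
612 hashes to 16; slot 16 is free -> place at 16.
329 hashes to 1; slot 1 is free -> place at 1.
389 hashes to 4; slot 4 is free -> place at 4.
670 hashes to 7; slot 7 is free -> place at 7.
323 hashes to 16; 16 taken -> place at 0.
630 hashes to 5; slot 5 is free -> place at 5.
34 hashes to 16; 16,0,1 taken -> place at 2.
85 hashes to 16; 16,0,1,2 taken -> place at 3.
314 hashes to 13; slot 13 is free -> place at 13.
222 hashes to 5; 5 taken -> place at 6.
422 hashes to 15; slot 15 is free -> place at 15.
Table: [323, 329, 34, 85, 389, 630, 222, 670, ., ., ., 631, ., 314, ., 422, 612]

4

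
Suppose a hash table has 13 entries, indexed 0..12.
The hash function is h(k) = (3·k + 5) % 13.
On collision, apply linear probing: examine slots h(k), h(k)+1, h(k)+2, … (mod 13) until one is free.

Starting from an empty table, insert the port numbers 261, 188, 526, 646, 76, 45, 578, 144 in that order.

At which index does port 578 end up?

1

261: h=8 => slot 8
188: h=10 => slot 10
526: h=10, probe 10,11 => slot 11
646: h=6 => slot 6
76: h=12 => slot 12
45: h=10, probe 10,11,12,0 => slot 0
578: h=10, probe 10,11,12,0,1 => slot 1
144: h=8, probe 8,9 => slot 9
Table: [45, 578, -, -, -, -, 646, -, 261, 144, 188, 526, 76]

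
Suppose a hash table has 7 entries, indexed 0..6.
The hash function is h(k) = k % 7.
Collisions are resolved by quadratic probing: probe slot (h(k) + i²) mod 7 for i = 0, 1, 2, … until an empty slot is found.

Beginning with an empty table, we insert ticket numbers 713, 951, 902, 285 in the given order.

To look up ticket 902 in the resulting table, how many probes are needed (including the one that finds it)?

3

Insert 713: h=6, slot 6 empty => index 6.
Insert 951: h=6, slot 6 occupied => index 0.
Insert 902: h=6, slots 6,0 occupied => index 3.
Insert 285: h=5, slot 5 empty => index 5.
Table: [951, —, —, 902, —, 285, 713]
Lookup 902: h=6, probe 6,0,3 → found at 3.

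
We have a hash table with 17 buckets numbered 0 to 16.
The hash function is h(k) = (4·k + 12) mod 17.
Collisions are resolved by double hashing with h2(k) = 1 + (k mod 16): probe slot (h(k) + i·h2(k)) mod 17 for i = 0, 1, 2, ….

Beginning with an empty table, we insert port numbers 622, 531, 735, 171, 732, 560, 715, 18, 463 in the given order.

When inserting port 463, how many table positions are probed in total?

622 hashes to 1; slot 1 is free → place at 1.
531 hashes to 11; slot 11 is free → place at 11.
735 hashes to 11, h2=16; 11 taken → place at 10.
171 hashes to 16; slot 16 is free → place at 16.
732 hashes to 16, h2=13; 16 taken → place at 12.
560 hashes to 8; slot 8 is free → place at 8.
715 hashes to 16, h2=12; 16,11 taken → place at 6.
18 hashes to 16, h2=3; 16 taken → place at 2.
463 hashes to 11, h2=16; 11,10 taken → place at 9.
Table: [-, 622, 18, -, -, -, 715, -, 560, 463, 735, 531, 732, -, -, -, 171]

3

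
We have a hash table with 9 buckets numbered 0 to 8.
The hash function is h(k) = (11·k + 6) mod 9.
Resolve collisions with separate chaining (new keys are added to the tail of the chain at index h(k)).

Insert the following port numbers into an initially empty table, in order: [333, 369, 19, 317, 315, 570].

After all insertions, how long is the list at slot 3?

333 -> bucket 6
369 -> bucket 6 (collision)
19 -> bucket 8
317 -> bucket 1
315 -> bucket 6 (collision)
570 -> bucket 3
Final buckets:
0: _
1: 317
2: _
3: 570
4: _
5: _
6: 333 -> 369 -> 315
7: _
8: 19

1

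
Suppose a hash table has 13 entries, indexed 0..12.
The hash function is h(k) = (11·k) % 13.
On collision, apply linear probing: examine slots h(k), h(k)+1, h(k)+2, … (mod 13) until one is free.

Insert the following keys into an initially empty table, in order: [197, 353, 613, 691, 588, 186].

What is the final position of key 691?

12

Insert 197: h=9, slot 9 empty -> index 9.
Insert 353: h=9, slot 9 occupied -> index 10.
Insert 613: h=9, slots 9,10 occupied -> index 11.
Insert 691: h=9, slots 9,10,11 occupied -> index 12.
Insert 588: h=7, slot 7 empty -> index 7.
Insert 186: h=5, slot 5 empty -> index 5.
Table: [∅, ∅, ∅, ∅, ∅, 186, ∅, 588, ∅, 197, 353, 613, 691]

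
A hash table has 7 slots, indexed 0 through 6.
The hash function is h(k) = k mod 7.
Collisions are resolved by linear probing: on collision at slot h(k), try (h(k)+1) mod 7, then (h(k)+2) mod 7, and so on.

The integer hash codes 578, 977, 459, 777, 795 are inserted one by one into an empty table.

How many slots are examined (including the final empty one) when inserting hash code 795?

5

578: h=4 → slot 4
977: h=4, probe 4,5 → slot 5
459: h=4, probe 4,5,6 → slot 6
777: h=0 → slot 0
795: h=4, probe 4,5,6,0,1 → slot 1
Table: [777, 795, —, —, 578, 977, 459]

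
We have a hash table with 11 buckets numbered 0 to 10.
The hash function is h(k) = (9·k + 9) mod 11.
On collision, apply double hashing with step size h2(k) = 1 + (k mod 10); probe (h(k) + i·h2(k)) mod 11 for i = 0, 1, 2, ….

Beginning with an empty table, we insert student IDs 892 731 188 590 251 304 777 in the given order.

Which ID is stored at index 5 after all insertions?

188

892: h=7 → slot 7
731: h=10 → slot 10
188: h=7, h2=9, probe 7,5 → slot 5
590: h=6 → slot 6
251: h=2 → slot 2
304: h=6, h2=5, probe 6,0 → slot 0
777: h=6, h2=8, probe 6,3 → slot 3
Table: [304, ., 251, 777, ., 188, 590, 892, ., ., 731]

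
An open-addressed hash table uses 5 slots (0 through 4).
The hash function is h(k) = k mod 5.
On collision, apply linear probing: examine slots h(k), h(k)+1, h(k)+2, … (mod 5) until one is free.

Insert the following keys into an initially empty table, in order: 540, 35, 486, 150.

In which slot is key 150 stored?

3

Insert 540: h=0, slot 0 empty → index 0.
Insert 35: h=0, slot 0 occupied → index 1.
Insert 486: h=1, slot 1 occupied → index 2.
Insert 150: h=0, slots 0,1,2 occupied → index 3.
Table: [540, 35, 486, 150, —]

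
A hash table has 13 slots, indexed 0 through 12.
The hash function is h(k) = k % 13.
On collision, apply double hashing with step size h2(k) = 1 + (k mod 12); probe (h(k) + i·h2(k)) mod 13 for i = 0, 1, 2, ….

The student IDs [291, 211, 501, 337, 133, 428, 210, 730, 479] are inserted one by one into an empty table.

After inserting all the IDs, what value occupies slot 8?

291: h=5 -> slot 5
211: h=3 -> slot 3
501: h=7 -> slot 7
337: h=12 -> slot 12
133: h=3, h2=2, probe 3,5,7,9 -> slot 9
428: h=12, h2=9, probe 12,8 -> slot 8
210: h=2 -> slot 2
730: h=2, h2=11, probe 2,0 -> slot 0
479: h=11 -> slot 11
Table: [730, -, 210, 211, -, 291, -, 501, 428, 133, -, 479, 337]

428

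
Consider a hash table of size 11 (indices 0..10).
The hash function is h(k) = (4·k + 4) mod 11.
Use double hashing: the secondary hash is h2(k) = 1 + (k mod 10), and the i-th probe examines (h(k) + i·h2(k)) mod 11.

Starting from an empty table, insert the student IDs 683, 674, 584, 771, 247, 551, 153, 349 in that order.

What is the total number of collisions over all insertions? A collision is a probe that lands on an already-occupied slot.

683: h=8 → slot 8
674: h=5 → slot 5
584: h=8, h2=5, probe 8,2 → slot 2
771: h=8, h2=2, probe 8,10 → slot 10
247: h=2, h2=8, probe 2,10,7 → slot 7
551: h=8, h2=2, probe 8,10,1 → slot 1
153: h=0 → slot 0
349: h=3 → slot 3
Table: [153, 551, 584, 349, ., 674, ., 247, 683, ., 771]

6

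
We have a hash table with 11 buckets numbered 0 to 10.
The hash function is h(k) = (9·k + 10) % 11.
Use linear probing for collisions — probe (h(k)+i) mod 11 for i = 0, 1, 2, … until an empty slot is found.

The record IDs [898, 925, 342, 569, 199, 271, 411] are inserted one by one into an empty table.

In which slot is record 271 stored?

0

898 hashes to 7; slot 7 is free → place at 7.
925 hashes to 8; slot 8 is free → place at 8.
342 hashes to 8; 8 taken → place at 9.
569 hashes to 5; slot 5 is free → place at 5.
199 hashes to 8; 8,9 taken → place at 10.
271 hashes to 7; 7,8,9,10 taken → place at 0.
411 hashes to 2; slot 2 is free → place at 2.
Table: [271, _, 411, _, _, 569, _, 898, 925, 342, 199]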